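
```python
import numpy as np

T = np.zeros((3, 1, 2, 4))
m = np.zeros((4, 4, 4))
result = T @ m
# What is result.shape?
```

(3, 4, 2, 4)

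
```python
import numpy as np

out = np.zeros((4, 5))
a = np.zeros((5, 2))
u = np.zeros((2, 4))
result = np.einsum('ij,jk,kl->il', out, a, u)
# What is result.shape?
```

(4, 4)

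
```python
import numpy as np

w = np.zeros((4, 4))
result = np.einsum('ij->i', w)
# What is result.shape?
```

(4,)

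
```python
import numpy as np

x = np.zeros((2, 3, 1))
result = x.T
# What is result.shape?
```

(1, 3, 2)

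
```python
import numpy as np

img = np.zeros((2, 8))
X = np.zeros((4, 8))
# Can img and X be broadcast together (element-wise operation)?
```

No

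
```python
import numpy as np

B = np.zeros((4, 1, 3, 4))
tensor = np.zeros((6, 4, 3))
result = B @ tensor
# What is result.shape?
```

(4, 6, 3, 3)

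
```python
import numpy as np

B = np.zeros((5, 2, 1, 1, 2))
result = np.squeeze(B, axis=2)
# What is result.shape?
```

(5, 2, 1, 2)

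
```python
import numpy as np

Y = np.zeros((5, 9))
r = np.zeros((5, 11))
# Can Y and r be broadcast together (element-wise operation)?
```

No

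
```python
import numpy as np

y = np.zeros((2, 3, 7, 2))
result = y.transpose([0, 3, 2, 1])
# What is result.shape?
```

(2, 2, 7, 3)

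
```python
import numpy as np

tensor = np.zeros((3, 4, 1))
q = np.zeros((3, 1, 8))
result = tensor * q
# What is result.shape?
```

(3, 4, 8)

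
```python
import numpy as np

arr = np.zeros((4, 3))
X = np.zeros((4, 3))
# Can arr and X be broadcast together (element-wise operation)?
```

Yes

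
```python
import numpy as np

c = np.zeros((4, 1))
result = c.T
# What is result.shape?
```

(1, 4)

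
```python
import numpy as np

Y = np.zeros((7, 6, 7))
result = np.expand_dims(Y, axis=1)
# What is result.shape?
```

(7, 1, 6, 7)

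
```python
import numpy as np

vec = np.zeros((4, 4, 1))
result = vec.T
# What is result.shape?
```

(1, 4, 4)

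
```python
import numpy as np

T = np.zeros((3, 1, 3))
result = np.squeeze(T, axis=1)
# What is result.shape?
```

(3, 3)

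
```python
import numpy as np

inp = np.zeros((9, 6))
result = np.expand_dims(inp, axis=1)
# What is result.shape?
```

(9, 1, 6)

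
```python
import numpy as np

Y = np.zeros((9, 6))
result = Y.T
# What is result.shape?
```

(6, 9)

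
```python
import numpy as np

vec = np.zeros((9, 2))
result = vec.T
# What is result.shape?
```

(2, 9)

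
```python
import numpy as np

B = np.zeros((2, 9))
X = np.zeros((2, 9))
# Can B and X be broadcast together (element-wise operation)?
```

Yes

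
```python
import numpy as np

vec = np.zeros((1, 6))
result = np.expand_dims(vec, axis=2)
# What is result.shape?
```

(1, 6, 1)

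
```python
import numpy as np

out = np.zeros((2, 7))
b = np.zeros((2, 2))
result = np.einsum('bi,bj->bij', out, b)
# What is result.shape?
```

(2, 7, 2)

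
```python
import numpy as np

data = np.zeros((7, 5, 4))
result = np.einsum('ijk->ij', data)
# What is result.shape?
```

(7, 5)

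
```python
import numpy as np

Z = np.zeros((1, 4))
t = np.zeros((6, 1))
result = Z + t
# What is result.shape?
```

(6, 4)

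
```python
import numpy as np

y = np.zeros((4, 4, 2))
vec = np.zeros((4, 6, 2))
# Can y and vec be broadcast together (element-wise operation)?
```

No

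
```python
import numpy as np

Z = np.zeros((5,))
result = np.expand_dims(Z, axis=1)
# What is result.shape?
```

(5, 1)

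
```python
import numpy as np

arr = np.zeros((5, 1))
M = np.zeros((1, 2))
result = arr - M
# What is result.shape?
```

(5, 2)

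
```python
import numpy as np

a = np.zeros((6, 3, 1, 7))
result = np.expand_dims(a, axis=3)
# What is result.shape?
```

(6, 3, 1, 1, 7)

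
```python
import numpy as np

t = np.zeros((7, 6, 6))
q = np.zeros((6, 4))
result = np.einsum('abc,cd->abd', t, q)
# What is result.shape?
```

(7, 6, 4)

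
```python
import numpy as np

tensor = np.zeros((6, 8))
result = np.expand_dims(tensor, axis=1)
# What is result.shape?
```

(6, 1, 8)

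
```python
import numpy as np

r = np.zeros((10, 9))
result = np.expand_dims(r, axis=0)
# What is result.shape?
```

(1, 10, 9)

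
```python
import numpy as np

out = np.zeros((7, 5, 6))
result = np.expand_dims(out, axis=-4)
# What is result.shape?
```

(1, 7, 5, 6)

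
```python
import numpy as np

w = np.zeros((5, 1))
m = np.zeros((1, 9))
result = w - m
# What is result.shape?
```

(5, 9)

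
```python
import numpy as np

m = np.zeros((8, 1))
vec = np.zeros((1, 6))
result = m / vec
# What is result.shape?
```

(8, 6)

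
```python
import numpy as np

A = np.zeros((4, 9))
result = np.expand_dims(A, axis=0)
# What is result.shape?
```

(1, 4, 9)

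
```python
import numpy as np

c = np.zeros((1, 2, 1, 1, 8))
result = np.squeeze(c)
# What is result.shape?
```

(2, 8)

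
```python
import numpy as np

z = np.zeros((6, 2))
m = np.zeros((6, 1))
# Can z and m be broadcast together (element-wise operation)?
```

Yes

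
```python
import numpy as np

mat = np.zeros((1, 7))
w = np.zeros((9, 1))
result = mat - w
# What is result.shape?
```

(9, 7)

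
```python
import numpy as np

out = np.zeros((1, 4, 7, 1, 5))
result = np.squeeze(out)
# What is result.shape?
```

(4, 7, 5)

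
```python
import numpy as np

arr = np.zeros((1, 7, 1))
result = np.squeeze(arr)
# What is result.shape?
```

(7,)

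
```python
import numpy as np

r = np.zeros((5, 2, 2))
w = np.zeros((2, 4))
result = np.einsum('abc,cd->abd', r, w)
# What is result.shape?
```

(5, 2, 4)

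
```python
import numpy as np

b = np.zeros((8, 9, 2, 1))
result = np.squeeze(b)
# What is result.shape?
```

(8, 9, 2)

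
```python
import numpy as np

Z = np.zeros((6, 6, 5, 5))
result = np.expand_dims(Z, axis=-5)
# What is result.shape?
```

(1, 6, 6, 5, 5)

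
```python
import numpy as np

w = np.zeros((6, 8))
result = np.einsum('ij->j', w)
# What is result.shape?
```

(8,)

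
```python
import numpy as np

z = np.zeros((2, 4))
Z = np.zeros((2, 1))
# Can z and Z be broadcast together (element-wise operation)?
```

Yes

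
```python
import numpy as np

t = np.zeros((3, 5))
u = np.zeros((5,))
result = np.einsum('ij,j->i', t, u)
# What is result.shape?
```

(3,)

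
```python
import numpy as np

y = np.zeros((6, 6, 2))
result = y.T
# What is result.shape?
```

(2, 6, 6)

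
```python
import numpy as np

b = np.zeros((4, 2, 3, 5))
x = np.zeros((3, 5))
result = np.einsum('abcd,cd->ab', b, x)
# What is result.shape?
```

(4, 2)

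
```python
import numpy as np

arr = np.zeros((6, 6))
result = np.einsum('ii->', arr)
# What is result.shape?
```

()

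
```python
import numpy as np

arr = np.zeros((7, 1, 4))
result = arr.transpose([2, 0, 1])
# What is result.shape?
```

(4, 7, 1)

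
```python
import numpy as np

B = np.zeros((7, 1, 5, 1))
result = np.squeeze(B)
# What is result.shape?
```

(7, 5)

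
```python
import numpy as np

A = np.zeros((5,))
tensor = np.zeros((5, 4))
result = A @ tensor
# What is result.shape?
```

(4,)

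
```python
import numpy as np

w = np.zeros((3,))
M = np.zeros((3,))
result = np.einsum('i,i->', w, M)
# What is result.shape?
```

()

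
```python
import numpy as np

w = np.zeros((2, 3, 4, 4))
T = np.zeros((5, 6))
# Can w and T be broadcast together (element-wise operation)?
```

No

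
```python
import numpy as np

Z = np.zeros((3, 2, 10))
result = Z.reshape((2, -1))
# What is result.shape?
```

(2, 30)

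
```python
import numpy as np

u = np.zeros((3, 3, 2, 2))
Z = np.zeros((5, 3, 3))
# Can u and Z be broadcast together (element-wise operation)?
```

No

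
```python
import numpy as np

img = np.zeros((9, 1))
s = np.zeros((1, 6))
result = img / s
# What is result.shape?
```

(9, 6)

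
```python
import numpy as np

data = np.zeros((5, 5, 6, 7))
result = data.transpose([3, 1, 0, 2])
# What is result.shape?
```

(7, 5, 5, 6)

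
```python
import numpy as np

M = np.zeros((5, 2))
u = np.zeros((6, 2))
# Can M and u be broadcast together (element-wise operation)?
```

No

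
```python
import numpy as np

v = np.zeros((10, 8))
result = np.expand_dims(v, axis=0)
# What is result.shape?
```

(1, 10, 8)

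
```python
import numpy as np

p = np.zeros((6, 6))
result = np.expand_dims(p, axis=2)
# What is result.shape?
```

(6, 6, 1)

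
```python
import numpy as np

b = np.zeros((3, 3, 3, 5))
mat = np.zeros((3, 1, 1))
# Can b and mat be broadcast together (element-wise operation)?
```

Yes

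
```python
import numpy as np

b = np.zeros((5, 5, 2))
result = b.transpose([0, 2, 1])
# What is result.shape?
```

(5, 2, 5)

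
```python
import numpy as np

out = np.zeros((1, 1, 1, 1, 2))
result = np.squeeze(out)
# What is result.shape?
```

(2,)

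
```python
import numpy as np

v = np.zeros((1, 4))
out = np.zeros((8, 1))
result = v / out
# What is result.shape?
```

(8, 4)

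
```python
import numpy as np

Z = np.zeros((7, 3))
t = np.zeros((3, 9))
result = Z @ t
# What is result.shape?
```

(7, 9)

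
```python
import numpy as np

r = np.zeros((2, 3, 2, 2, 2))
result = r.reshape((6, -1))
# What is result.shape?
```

(6, 8)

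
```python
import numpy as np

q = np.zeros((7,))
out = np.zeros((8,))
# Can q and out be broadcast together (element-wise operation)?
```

No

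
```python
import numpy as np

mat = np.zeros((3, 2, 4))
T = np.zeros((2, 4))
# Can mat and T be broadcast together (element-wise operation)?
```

Yes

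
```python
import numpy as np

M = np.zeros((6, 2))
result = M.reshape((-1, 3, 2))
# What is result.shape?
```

(2, 3, 2)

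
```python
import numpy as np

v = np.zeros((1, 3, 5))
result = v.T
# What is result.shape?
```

(5, 3, 1)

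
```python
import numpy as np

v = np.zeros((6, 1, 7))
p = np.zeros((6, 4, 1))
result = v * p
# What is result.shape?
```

(6, 4, 7)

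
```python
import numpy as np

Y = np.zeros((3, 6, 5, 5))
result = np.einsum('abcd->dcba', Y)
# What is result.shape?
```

(5, 5, 6, 3)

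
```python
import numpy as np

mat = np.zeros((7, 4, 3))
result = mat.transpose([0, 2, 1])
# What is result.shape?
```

(7, 3, 4)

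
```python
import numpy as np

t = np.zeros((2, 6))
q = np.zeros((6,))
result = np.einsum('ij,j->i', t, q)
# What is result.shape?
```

(2,)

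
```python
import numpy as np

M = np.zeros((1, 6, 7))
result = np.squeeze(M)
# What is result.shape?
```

(6, 7)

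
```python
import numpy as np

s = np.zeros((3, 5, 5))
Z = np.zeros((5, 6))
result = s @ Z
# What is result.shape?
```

(3, 5, 6)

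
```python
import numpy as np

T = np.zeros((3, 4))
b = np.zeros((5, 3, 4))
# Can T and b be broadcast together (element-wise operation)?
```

Yes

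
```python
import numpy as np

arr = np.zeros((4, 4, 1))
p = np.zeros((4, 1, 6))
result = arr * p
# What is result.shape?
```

(4, 4, 6)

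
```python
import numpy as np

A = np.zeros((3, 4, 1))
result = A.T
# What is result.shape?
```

(1, 4, 3)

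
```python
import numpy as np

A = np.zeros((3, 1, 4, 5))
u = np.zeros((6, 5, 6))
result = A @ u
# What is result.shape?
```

(3, 6, 4, 6)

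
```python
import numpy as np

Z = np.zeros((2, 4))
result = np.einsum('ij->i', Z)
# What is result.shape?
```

(2,)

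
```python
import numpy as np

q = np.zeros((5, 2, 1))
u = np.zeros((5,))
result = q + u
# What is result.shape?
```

(5, 2, 5)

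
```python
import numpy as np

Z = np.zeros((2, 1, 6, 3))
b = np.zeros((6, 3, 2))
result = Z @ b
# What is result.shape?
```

(2, 6, 6, 2)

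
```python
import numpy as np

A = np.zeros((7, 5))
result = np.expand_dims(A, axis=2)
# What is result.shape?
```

(7, 5, 1)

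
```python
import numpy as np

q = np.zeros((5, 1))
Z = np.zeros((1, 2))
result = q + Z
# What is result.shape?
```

(5, 2)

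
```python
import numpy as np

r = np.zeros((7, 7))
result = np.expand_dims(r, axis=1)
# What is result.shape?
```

(7, 1, 7)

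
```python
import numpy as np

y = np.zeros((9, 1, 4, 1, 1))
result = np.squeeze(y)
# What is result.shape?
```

(9, 4)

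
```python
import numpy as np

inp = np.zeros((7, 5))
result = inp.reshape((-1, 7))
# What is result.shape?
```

(5, 7)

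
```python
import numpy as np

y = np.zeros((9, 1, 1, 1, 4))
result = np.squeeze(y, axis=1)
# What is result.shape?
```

(9, 1, 1, 4)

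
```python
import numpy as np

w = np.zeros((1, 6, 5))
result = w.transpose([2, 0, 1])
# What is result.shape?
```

(5, 1, 6)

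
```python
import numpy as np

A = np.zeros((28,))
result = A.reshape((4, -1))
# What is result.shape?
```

(4, 7)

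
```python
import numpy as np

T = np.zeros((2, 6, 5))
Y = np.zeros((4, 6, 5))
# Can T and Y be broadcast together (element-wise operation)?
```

No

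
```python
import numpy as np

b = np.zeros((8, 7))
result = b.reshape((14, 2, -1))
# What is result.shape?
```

(14, 2, 2)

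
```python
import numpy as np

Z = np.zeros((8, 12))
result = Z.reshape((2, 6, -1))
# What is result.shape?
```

(2, 6, 8)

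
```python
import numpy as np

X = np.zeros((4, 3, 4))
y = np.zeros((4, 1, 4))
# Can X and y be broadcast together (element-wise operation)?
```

Yes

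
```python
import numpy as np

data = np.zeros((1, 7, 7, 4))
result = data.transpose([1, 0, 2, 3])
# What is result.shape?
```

(7, 1, 7, 4)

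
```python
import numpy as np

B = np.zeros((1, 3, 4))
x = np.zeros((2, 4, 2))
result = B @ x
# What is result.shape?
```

(2, 3, 2)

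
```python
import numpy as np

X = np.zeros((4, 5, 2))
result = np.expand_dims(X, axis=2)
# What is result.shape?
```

(4, 5, 1, 2)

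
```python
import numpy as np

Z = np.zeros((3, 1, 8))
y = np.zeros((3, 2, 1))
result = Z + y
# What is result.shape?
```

(3, 2, 8)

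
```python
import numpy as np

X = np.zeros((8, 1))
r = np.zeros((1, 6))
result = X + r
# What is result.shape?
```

(8, 6)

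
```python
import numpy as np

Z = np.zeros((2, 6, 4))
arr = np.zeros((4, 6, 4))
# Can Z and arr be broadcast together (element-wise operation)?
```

No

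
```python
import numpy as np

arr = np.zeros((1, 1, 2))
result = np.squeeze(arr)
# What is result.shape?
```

(2,)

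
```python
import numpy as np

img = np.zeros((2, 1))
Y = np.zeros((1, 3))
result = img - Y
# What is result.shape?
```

(2, 3)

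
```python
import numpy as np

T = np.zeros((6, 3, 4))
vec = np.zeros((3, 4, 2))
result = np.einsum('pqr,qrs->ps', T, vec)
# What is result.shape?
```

(6, 2)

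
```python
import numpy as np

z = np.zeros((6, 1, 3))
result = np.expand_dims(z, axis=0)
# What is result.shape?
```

(1, 6, 1, 3)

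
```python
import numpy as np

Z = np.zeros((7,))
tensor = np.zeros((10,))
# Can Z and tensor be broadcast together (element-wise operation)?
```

No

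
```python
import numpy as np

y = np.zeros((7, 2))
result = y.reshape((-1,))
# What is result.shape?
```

(14,)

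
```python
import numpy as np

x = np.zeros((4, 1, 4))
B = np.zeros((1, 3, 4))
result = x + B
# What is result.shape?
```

(4, 3, 4)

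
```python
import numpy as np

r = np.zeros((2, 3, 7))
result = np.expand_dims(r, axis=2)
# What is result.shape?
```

(2, 3, 1, 7)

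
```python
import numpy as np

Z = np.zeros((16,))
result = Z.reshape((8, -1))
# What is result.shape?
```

(8, 2)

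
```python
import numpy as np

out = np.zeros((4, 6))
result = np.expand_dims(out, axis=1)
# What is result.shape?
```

(4, 1, 6)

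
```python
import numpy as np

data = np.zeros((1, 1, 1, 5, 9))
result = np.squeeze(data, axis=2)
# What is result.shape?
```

(1, 1, 5, 9)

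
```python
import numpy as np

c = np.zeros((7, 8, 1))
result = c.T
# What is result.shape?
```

(1, 8, 7)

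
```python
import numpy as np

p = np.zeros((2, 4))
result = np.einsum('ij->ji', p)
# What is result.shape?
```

(4, 2)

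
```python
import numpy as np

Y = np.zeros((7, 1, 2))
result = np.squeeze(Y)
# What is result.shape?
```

(7, 2)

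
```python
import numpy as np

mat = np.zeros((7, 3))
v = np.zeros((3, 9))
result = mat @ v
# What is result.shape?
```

(7, 9)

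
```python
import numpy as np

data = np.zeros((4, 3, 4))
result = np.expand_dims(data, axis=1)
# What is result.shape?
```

(4, 1, 3, 4)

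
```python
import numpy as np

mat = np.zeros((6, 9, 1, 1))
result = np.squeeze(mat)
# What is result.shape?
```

(6, 9)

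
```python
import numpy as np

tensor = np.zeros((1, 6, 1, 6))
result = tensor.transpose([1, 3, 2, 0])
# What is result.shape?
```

(6, 6, 1, 1)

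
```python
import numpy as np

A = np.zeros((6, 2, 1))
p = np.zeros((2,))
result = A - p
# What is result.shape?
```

(6, 2, 2)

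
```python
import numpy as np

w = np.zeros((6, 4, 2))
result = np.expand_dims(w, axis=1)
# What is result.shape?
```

(6, 1, 4, 2)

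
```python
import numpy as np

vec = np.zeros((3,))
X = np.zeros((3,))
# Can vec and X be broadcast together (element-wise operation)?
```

Yes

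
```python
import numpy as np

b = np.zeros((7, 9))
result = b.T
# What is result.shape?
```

(9, 7)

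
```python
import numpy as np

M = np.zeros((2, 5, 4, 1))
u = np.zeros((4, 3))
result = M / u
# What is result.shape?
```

(2, 5, 4, 3)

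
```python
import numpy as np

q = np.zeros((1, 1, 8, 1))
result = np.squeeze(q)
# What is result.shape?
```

(8,)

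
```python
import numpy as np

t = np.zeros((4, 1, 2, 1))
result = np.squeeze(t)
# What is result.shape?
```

(4, 2)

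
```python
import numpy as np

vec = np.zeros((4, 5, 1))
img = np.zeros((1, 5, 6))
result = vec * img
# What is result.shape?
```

(4, 5, 6)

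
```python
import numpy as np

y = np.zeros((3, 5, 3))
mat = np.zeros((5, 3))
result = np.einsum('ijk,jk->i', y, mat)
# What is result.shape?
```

(3,)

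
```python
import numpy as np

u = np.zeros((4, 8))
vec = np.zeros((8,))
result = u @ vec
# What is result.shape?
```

(4,)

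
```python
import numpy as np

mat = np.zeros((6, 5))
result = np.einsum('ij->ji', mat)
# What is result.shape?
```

(5, 6)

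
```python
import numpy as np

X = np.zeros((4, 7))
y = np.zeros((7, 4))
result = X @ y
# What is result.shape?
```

(4, 4)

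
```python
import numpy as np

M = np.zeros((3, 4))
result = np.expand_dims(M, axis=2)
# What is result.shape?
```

(3, 4, 1)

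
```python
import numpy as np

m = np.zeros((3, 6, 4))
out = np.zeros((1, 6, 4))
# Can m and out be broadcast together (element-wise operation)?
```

Yes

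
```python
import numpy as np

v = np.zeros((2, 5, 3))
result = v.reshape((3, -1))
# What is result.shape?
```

(3, 10)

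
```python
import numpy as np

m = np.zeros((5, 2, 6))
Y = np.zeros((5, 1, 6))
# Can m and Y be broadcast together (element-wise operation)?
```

Yes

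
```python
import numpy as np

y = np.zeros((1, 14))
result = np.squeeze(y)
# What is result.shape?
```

(14,)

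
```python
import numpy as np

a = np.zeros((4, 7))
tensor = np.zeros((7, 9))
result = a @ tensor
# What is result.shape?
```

(4, 9)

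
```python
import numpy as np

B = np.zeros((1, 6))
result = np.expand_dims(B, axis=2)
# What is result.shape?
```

(1, 6, 1)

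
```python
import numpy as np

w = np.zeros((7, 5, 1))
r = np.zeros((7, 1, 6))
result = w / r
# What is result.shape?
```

(7, 5, 6)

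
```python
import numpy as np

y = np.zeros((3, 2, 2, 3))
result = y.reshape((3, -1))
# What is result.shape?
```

(3, 12)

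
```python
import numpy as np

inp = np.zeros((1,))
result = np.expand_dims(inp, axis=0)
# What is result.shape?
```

(1, 1)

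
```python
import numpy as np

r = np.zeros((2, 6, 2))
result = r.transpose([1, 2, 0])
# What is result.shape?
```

(6, 2, 2)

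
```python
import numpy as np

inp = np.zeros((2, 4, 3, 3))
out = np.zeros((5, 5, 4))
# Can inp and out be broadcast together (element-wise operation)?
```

No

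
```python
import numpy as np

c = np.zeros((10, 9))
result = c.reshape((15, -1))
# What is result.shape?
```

(15, 6)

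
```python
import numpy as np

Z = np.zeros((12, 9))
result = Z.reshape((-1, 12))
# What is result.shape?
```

(9, 12)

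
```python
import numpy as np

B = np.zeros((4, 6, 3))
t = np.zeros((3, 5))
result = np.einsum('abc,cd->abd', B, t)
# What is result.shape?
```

(4, 6, 5)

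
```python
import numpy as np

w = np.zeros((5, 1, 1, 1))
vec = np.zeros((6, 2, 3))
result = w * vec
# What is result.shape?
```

(5, 6, 2, 3)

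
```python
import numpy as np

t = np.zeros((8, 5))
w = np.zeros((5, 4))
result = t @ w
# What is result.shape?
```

(8, 4)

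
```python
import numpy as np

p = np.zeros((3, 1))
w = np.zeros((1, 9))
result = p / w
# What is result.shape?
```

(3, 9)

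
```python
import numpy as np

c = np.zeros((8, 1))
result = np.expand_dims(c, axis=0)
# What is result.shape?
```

(1, 8, 1)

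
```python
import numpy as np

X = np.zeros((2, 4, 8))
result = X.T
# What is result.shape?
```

(8, 4, 2)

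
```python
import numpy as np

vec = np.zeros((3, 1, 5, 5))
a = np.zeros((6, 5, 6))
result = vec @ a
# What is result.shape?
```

(3, 6, 5, 6)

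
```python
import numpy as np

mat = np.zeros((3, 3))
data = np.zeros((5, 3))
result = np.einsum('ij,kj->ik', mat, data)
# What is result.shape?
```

(3, 5)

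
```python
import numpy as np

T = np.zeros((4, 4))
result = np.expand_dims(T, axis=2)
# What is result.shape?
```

(4, 4, 1)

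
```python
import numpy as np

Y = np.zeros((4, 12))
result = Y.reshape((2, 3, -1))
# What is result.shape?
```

(2, 3, 8)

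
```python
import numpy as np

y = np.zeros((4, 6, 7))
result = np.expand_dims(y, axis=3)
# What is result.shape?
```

(4, 6, 7, 1)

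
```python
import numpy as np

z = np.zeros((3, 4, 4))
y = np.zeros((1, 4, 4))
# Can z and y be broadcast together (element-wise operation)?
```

Yes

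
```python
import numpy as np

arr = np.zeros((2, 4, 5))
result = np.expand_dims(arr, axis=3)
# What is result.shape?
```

(2, 4, 5, 1)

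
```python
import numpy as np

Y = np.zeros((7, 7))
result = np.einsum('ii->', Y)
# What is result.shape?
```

()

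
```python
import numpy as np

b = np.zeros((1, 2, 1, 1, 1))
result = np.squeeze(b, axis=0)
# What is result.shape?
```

(2, 1, 1, 1)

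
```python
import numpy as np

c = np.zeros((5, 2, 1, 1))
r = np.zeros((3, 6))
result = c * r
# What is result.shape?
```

(5, 2, 3, 6)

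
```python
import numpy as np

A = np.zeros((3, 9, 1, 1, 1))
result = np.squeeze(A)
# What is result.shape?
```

(3, 9)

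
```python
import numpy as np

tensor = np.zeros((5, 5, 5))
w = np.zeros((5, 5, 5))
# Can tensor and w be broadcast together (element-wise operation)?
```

Yes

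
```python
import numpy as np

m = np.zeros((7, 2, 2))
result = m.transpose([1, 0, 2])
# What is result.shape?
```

(2, 7, 2)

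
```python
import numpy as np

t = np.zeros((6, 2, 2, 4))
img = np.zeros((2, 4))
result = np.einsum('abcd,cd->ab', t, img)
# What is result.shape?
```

(6, 2)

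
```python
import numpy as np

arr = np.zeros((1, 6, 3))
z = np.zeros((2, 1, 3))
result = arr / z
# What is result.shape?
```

(2, 6, 3)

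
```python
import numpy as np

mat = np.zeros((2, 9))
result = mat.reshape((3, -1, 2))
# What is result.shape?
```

(3, 3, 2)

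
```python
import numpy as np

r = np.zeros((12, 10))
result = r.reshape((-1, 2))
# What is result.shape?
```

(60, 2)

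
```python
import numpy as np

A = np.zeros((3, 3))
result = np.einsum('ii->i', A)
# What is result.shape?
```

(3,)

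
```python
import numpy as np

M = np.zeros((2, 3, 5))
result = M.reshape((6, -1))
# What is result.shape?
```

(6, 5)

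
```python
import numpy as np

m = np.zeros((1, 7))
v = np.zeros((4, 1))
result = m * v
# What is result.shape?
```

(4, 7)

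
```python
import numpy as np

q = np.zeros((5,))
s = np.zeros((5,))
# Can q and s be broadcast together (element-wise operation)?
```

Yes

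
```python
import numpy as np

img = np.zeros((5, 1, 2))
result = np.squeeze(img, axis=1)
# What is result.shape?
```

(5, 2)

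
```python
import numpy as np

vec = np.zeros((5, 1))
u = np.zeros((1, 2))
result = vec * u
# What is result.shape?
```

(5, 2)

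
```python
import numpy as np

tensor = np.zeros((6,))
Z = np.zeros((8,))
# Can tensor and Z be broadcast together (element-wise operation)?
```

No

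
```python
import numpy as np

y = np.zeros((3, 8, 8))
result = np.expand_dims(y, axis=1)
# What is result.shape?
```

(3, 1, 8, 8)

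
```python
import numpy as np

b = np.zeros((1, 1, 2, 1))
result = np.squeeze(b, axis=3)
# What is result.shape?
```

(1, 1, 2)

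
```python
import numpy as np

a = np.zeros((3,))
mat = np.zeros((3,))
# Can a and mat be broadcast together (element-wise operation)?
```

Yes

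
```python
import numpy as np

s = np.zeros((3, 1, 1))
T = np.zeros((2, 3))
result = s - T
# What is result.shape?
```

(3, 2, 3)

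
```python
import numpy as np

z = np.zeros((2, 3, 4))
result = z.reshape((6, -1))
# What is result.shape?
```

(6, 4)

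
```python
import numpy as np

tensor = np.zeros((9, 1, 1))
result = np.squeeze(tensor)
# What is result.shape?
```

(9,)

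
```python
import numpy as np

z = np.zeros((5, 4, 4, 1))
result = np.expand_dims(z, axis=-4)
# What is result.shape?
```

(5, 1, 4, 4, 1)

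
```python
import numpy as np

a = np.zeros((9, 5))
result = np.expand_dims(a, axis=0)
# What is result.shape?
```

(1, 9, 5)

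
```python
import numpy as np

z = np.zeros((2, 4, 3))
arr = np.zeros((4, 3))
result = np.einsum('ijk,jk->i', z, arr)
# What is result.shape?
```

(2,)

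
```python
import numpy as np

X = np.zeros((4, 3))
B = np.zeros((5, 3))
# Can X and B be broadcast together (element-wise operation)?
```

No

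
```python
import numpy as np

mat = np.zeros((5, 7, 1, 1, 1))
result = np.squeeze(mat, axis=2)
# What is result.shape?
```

(5, 7, 1, 1)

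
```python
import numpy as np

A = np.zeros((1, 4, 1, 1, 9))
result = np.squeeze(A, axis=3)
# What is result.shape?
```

(1, 4, 1, 9)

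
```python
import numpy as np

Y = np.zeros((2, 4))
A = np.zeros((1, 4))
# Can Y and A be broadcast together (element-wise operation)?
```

Yes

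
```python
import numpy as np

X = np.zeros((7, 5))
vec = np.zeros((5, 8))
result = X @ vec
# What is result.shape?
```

(7, 8)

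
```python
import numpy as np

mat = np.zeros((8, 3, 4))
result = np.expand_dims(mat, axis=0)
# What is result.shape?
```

(1, 8, 3, 4)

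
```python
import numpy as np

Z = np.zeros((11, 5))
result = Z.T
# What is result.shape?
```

(5, 11)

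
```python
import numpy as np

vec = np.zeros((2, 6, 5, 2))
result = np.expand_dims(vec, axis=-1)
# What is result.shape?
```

(2, 6, 5, 2, 1)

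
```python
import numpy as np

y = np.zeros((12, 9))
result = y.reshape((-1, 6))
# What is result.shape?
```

(18, 6)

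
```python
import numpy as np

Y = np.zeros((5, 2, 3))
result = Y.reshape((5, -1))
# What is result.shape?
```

(5, 6)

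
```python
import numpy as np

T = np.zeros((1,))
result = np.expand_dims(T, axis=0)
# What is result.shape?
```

(1, 1)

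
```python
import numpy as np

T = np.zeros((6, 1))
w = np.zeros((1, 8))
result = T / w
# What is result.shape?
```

(6, 8)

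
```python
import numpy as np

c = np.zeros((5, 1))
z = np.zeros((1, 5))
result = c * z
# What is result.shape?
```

(5, 5)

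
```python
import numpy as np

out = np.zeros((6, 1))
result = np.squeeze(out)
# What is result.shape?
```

(6,)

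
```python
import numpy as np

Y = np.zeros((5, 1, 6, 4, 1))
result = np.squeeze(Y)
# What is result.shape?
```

(5, 6, 4)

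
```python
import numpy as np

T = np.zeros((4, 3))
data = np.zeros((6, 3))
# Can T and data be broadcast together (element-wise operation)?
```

No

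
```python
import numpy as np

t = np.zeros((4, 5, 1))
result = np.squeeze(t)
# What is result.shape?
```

(4, 5)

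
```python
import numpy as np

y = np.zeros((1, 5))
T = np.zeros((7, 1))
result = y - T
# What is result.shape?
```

(7, 5)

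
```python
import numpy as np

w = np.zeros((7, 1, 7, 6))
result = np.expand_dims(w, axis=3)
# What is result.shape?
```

(7, 1, 7, 1, 6)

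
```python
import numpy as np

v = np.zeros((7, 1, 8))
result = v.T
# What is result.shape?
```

(8, 1, 7)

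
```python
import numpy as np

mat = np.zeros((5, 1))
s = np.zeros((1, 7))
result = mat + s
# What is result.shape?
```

(5, 7)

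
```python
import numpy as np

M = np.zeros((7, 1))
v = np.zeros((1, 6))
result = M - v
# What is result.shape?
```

(7, 6)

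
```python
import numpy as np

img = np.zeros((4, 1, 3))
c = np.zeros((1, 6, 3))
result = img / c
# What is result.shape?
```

(4, 6, 3)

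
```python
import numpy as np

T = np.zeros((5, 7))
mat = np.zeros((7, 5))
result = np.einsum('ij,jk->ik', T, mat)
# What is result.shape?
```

(5, 5)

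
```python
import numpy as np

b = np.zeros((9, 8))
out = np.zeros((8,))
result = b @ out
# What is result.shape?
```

(9,)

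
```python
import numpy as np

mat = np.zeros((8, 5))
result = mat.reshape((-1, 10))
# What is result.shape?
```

(4, 10)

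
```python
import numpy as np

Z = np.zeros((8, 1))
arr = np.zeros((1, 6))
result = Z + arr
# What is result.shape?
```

(8, 6)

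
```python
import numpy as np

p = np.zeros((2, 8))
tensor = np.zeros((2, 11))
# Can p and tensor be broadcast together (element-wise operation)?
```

No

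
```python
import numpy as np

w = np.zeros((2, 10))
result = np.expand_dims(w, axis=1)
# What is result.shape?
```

(2, 1, 10)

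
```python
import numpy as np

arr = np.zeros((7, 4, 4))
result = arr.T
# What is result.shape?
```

(4, 4, 7)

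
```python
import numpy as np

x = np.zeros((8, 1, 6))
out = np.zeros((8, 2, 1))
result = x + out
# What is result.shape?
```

(8, 2, 6)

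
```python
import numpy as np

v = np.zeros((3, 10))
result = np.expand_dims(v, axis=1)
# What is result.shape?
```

(3, 1, 10)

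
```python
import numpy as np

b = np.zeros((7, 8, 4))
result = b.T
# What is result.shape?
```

(4, 8, 7)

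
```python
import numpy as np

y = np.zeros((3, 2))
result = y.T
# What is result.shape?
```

(2, 3)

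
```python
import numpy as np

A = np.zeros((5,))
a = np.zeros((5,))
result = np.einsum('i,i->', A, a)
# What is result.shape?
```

()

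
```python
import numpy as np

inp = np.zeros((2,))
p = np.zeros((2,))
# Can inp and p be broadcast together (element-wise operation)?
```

Yes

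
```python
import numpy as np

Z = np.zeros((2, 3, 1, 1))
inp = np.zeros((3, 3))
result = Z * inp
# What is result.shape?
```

(2, 3, 3, 3)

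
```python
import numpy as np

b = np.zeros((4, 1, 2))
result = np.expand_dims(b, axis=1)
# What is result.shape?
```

(4, 1, 1, 2)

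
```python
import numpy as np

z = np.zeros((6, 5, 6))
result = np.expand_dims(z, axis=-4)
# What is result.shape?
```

(1, 6, 5, 6)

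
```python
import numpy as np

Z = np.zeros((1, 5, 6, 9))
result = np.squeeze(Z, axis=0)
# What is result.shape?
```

(5, 6, 9)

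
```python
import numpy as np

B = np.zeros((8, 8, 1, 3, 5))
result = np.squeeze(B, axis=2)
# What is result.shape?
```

(8, 8, 3, 5)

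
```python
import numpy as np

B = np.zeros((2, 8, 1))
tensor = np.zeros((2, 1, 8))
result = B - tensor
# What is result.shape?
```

(2, 8, 8)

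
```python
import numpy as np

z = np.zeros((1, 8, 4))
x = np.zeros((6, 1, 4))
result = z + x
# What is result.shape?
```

(6, 8, 4)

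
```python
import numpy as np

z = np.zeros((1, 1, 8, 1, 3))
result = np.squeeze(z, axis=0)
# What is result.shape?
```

(1, 8, 1, 3)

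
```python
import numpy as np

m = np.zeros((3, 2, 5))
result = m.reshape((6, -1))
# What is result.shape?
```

(6, 5)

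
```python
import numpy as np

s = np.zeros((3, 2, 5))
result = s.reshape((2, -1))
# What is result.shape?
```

(2, 15)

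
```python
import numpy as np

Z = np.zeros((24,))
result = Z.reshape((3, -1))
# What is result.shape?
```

(3, 8)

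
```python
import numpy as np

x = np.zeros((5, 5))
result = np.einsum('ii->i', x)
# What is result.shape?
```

(5,)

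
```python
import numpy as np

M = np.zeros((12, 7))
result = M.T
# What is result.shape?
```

(7, 12)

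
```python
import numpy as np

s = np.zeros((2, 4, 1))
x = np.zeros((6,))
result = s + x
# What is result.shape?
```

(2, 4, 6)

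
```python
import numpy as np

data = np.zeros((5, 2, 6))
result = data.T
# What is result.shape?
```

(6, 2, 5)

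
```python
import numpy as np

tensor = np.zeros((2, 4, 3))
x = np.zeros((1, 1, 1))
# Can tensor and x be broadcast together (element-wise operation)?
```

Yes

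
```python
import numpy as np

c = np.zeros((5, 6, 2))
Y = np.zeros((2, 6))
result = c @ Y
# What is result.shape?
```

(5, 6, 6)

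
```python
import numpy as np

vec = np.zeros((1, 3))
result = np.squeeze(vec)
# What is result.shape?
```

(3,)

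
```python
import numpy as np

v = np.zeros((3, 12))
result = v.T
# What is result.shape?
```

(12, 3)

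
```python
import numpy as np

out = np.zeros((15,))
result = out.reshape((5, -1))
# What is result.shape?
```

(5, 3)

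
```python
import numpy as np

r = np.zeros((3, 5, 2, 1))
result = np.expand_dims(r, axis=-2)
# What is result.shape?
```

(3, 5, 2, 1, 1)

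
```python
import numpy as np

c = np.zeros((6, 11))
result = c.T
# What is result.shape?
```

(11, 6)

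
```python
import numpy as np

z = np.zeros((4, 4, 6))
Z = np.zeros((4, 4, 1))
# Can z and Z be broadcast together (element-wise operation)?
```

Yes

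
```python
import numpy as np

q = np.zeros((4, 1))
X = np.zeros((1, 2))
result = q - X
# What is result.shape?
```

(4, 2)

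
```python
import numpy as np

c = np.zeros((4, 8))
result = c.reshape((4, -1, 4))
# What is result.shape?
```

(4, 2, 4)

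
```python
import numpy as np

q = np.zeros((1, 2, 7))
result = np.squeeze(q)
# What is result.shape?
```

(2, 7)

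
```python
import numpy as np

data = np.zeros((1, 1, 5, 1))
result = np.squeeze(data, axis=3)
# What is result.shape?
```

(1, 1, 5)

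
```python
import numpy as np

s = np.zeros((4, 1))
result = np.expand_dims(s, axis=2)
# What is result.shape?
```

(4, 1, 1)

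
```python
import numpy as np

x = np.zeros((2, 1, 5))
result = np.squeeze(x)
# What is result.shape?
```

(2, 5)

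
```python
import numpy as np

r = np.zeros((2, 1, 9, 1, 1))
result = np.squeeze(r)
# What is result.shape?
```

(2, 9)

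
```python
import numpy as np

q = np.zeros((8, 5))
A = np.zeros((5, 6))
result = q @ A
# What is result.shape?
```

(8, 6)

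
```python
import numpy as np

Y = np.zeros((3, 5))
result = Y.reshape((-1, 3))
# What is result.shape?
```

(5, 3)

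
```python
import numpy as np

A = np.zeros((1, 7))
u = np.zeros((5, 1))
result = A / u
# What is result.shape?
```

(5, 7)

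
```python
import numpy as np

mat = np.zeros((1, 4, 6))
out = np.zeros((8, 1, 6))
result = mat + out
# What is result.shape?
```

(8, 4, 6)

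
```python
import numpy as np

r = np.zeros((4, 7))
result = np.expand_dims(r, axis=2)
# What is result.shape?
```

(4, 7, 1)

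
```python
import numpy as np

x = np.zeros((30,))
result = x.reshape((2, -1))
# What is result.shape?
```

(2, 15)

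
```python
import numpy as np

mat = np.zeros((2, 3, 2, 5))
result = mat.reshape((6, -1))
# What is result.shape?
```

(6, 10)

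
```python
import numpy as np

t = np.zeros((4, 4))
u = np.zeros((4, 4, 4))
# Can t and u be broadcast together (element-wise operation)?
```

Yes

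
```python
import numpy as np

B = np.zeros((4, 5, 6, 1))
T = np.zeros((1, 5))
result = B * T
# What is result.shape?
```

(4, 5, 6, 5)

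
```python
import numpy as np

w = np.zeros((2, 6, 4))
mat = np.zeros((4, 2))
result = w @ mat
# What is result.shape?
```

(2, 6, 2)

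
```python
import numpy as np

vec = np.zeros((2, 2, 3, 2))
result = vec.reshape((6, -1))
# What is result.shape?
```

(6, 4)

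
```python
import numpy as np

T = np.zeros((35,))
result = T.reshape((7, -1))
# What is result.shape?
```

(7, 5)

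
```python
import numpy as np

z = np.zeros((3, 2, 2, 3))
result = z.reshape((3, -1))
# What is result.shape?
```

(3, 12)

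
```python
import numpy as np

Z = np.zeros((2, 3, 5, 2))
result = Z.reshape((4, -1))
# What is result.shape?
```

(4, 15)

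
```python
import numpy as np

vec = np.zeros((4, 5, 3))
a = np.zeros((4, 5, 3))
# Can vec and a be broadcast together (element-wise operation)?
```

Yes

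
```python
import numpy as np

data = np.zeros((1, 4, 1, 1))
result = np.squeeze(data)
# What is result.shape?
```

(4,)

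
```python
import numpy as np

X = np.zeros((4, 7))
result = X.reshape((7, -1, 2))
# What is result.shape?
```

(7, 2, 2)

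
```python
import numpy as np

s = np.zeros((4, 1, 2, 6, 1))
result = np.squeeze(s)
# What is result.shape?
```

(4, 2, 6)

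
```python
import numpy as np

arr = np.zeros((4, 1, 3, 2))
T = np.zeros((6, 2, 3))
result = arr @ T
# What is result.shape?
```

(4, 6, 3, 3)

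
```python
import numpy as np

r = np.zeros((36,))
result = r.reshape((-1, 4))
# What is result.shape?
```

(9, 4)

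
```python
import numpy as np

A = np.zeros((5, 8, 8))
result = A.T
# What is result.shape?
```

(8, 8, 5)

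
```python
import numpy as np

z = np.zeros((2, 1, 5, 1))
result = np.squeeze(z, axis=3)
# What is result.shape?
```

(2, 1, 5)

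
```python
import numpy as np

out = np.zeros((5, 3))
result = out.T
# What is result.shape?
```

(3, 5)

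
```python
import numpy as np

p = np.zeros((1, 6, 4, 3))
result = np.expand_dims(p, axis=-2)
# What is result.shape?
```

(1, 6, 4, 1, 3)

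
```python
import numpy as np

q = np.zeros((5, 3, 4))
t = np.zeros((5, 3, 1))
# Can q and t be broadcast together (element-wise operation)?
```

Yes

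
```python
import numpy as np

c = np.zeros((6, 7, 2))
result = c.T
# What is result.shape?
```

(2, 7, 6)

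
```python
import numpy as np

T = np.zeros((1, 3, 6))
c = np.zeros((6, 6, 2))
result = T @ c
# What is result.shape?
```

(6, 3, 2)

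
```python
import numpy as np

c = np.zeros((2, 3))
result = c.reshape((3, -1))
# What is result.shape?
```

(3, 2)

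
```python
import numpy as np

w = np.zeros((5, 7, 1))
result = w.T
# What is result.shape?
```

(1, 7, 5)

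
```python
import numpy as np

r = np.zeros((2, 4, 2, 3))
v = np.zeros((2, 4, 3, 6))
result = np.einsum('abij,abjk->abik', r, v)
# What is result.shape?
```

(2, 4, 2, 6)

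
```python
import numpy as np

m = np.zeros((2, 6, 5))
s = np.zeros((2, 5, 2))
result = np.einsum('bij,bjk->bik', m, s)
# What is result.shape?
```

(2, 6, 2)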